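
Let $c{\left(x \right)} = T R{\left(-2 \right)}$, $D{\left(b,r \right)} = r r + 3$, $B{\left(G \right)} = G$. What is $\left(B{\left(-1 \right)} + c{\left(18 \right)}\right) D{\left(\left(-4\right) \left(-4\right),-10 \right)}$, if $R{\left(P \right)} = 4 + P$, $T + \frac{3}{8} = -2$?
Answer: $- \frac{2369}{4} \approx -592.25$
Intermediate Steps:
$T = - \frac{19}{8}$ ($T = - \frac{3}{8} - 2 = - \frac{19}{8} \approx -2.375$)
$D{\left(b,r \right)} = 3 + r^{2}$ ($D{\left(b,r \right)} = r^{2} + 3 = 3 + r^{2}$)
$c{\left(x \right)} = - \frac{19}{4}$ ($c{\left(x \right)} = - \frac{19 \left(4 - 2\right)}{8} = \left(- \frac{19}{8}\right) 2 = - \frac{19}{4}$)
$\left(B{\left(-1 \right)} + c{\left(18 \right)}\right) D{\left(\left(-4\right) \left(-4\right),-10 \right)} = \left(-1 - \frac{19}{4}\right) \left(3 + \left(-10\right)^{2}\right) = - \frac{23 \left(3 + 100\right)}{4} = \left(- \frac{23}{4}\right) 103 = - \frac{2369}{4}$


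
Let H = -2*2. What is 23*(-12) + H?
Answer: -280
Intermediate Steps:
H = -4
23*(-12) + H = 23*(-12) - 4 = -276 - 4 = -280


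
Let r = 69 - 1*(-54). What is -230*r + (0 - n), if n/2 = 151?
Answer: -28592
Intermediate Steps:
n = 302 (n = 2*151 = 302)
r = 123 (r = 69 + 54 = 123)
-230*r + (0 - n) = -230*123 + (0 - 1*302) = -28290 + (0 - 302) = -28290 - 302 = -28592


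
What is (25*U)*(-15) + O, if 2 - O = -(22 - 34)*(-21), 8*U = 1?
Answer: 1657/8 ≈ 207.13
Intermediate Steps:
U = ⅛ (U = (⅛)*1 = ⅛ ≈ 0.12500)
O = 254 (O = 2 - (-1)*(22 - 34)*(-21) = 2 - (-1)*(-12*(-21)) = 2 - (-1)*252 = 2 - 1*(-252) = 2 + 252 = 254)
(25*U)*(-15) + O = (25*(⅛))*(-15) + 254 = (25/8)*(-15) + 254 = -375/8 + 254 = 1657/8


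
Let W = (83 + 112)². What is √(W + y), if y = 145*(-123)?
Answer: √20190 ≈ 142.09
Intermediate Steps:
y = -17835
W = 38025 (W = 195² = 38025)
√(W + y) = √(38025 - 17835) = √20190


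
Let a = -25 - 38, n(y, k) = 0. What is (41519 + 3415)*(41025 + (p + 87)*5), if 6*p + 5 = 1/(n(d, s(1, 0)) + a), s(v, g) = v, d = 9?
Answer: 117354876700/63 ≈ 1.8628e+9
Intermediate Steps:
a = -63
p = -158/189 (p = -5/6 + 1/(6*(0 - 63)) = -5/6 + (1/6)/(-63) = -5/6 + (1/6)*(-1/63) = -5/6 - 1/378 = -158/189 ≈ -0.83598)
(41519 + 3415)*(41025 + (p + 87)*5) = (41519 + 3415)*(41025 + (-158/189 + 87)*5) = 44934*(41025 + (16285/189)*5) = 44934*(41025 + 81425/189) = 44934*(7835150/189) = 117354876700/63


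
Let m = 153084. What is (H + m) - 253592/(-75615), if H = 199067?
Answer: 26628151457/75615 ≈ 3.5215e+5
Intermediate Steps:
(H + m) - 253592/(-75615) = (199067 + 153084) - 253592/(-75615) = 352151 - 253592*(-1/75615) = 352151 + 253592/75615 = 26628151457/75615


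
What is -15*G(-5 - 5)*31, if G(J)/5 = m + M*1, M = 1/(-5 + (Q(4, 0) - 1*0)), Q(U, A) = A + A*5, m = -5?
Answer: 12090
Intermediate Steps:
Q(U, A) = 6*A (Q(U, A) = A + 5*A = 6*A)
M = -1/5 (M = 1/(-5 + (6*0 - 1*0)) = 1/(-5 + (0 + 0)) = 1/(-5 + 0) = 1/(-5) = -1/5 ≈ -0.20000)
G(J) = -26 (G(J) = 5*(-5 - 1/5*1) = 5*(-5 - 1/5) = 5*(-26/5) = -26)
-15*G(-5 - 5)*31 = -15*(-26)*31 = 390*31 = 12090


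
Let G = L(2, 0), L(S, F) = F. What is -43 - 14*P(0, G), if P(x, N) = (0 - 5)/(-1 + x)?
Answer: -113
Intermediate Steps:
G = 0
P(x, N) = -5/(-1 + x)
-43 - 14*P(0, G) = -43 - (-70)/(-1 + 0) = -43 - (-70)/(-1) = -43 - (-70)*(-1) = -43 - 14*5 = -43 - 70 = -113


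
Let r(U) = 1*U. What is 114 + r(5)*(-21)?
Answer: 9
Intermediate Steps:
r(U) = U
114 + r(5)*(-21) = 114 + 5*(-21) = 114 - 105 = 9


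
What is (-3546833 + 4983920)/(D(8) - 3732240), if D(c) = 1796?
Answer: -1437087/3730444 ≈ -0.38523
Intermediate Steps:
(-3546833 + 4983920)/(D(8) - 3732240) = (-3546833 + 4983920)/(1796 - 3732240) = 1437087/(-3730444) = 1437087*(-1/3730444) = -1437087/3730444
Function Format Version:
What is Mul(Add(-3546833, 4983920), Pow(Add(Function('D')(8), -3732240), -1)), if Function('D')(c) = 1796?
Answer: Rational(-1437087, 3730444) ≈ -0.38523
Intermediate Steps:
Mul(Add(-3546833, 4983920), Pow(Add(Function('D')(8), -3732240), -1)) = Mul(Add(-3546833, 4983920), Pow(Add(1796, -3732240), -1)) = Mul(1437087, Pow(-3730444, -1)) = Mul(1437087, Rational(-1, 3730444)) = Rational(-1437087, 3730444)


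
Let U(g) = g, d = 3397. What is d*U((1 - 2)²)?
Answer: 3397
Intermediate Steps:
d*U((1 - 2)²) = 3397*(1 - 2)² = 3397*(-1)² = 3397*1 = 3397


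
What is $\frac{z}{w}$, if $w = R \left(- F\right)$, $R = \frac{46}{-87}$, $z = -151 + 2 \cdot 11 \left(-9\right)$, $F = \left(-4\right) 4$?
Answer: $\frac{30363}{736} \approx 41.254$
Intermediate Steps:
$F = -16$
$z = -349$ ($z = -151 + 22 \left(-9\right) = -151 - 198 = -349$)
$R = - \frac{46}{87}$ ($R = 46 \left(- \frac{1}{87}\right) = - \frac{46}{87} \approx -0.52874$)
$w = - \frac{736}{87}$ ($w = - \frac{46 \left(\left(-1\right) \left(-16\right)\right)}{87} = \left(- \frac{46}{87}\right) 16 = - \frac{736}{87} \approx -8.4598$)
$\frac{z}{w} = - \frac{349}{- \frac{736}{87}} = \left(-349\right) \left(- \frac{87}{736}\right) = \frac{30363}{736}$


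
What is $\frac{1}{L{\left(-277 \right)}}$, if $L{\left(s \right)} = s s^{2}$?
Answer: $- \frac{1}{21253933} \approx -4.705 \cdot 10^{-8}$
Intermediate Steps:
$L{\left(s \right)} = s^{3}$
$\frac{1}{L{\left(-277 \right)}} = \frac{1}{\left(-277\right)^{3}} = \frac{1}{-21253933} = - \frac{1}{21253933}$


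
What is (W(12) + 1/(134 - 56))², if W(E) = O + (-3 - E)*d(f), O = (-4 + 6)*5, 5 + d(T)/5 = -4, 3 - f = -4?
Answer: 2854871761/6084 ≈ 4.6924e+5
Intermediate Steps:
f = 7 (f = 3 - 1*(-4) = 3 + 4 = 7)
d(T) = -45 (d(T) = -25 + 5*(-4) = -25 - 20 = -45)
O = 10 (O = 2*5 = 10)
W(E) = 145 + 45*E (W(E) = 10 + (-3 - E)*(-45) = 10 + (135 + 45*E) = 145 + 45*E)
(W(12) + 1/(134 - 56))² = ((145 + 45*12) + 1/(134 - 56))² = ((145 + 540) + 1/78)² = (685 + 1/78)² = (53431/78)² = 2854871761/6084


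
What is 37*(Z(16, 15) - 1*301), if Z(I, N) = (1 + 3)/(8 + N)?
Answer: -256003/23 ≈ -11131.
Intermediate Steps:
Z(I, N) = 4/(8 + N)
37*(Z(16, 15) - 1*301) = 37*(4/(8 + 15) - 1*301) = 37*(4/23 - 301) = 37*(-6919/23) = -256003/23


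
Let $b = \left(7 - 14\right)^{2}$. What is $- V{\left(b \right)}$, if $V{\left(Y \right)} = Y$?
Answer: $-49$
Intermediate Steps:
$b = 49$ ($b = \left(-7\right)^{2} = 49$)
$- V{\left(b \right)} = \left(-1\right) 49 = -49$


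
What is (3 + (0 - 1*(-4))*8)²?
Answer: 1225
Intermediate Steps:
(3 + (0 - 1*(-4))*8)² = (3 + (0 + 4)*8)² = (3 + 4*8)² = (3 + 32)² = 35² = 1225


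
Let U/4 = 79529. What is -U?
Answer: -318116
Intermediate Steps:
U = 318116 (U = 4*79529 = 318116)
-U = -1*318116 = -318116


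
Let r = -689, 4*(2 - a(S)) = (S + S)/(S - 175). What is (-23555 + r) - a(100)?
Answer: -72740/3 ≈ -24247.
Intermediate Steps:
a(S) = 2 - S/(2*(-175 + S)) (a(S) = 2 - (S + S)/(4*(S - 175)) = 2 - 2*S/(4*(-175 + S)) = 2 - S/(2*(-175 + S)))
(-23555 + r) - a(100) = (-23555 - 689) - (-700 + 3*100)/(2*(-175 + 100)) = -24244 - (-700 + 300)/(2*(-75)) = -24244 - (-1)*(-400)/(2*75) = -24244 - 1*8/3 = -24244 - 8/3 = -72740/3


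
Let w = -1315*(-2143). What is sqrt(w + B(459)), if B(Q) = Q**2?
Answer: sqrt(3028726) ≈ 1740.3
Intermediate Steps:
w = 2818045
sqrt(w + B(459)) = sqrt(2818045 + 459**2) = sqrt(2818045 + 210681) = sqrt(3028726)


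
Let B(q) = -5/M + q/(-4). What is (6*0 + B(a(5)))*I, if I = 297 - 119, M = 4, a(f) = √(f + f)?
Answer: -445/2 - 89*√10/2 ≈ -363.22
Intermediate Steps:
a(f) = √2*√f (a(f) = √(2*f) = √2*√f)
B(q) = -5/4 - q/4 (B(q) = -5/4 + q/(-4) = -5*¼ + q*(-¼) = -5/4 - q/4)
I = 178
(6*0 + B(a(5)))*I = (6*0 + (-5/4 - √2*√5/4))*178 = (0 + (-5/4 - √10/4))*178 = (-5/4 - √10/4)*178 = -445/2 - 89*√10/2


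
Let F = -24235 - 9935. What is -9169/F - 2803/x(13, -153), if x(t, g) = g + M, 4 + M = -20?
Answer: 32467141/2016030 ≈ 16.104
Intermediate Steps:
M = -24 (M = -4 - 20 = -24)
F = -34170
x(t, g) = -24 + g (x(t, g) = g - 24 = -24 + g)
-9169/F - 2803/x(13, -153) = -9169/(-34170) - 2803/(-24 - 153) = -9169*(-1/34170) - 2803/(-177) = 9169/34170 - 2803*(-1/177) = 9169/34170 + 2803/177 = 32467141/2016030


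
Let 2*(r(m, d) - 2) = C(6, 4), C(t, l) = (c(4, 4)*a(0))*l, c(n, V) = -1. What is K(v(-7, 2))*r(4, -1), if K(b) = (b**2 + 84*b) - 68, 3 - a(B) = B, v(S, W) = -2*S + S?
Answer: -2276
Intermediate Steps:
v(S, W) = -S
a(B) = 3 - B
K(b) = -68 + b**2 + 84*b
C(t, l) = -3*l (C(t, l) = (-(3 - 1*0))*l = (-(3 + 0))*l = (-1*3)*l = -3*l)
r(m, d) = -4 (r(m, d) = 2 + (-3*4)/2 = 2 + (1/2)*(-12) = 2 - 6 = -4)
K(v(-7, 2))*r(4, -1) = (-68 + (-1*(-7))**2 + 84*(-1*(-7)))*(-4) = (-68 + 7**2 + 84*7)*(-4) = (-68 + 49 + 588)*(-4) = 569*(-4) = -2276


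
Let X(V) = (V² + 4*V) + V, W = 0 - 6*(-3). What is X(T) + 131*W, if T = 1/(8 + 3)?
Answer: 285374/121 ≈ 2358.5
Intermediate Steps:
T = 1/11 ≈ 0.090909
W = 18 (W = 0 + 18 = 18)
X(V) = V² + 5*V
X(T) + 131*W = (5 + 1/11)/11 + 131*18 = (1/11)*(56/11) + 2358 = 56/121 + 2358 = 285374/121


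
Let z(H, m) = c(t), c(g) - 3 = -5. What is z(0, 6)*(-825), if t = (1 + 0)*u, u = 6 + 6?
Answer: 1650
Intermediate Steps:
u = 12
t = 12 (t = (1 + 0)*12 = 1*12 = 12)
c(g) = -2 (c(g) = 3 - 5 = -2)
z(H, m) = -2
z(0, 6)*(-825) = -2*(-825) = 1650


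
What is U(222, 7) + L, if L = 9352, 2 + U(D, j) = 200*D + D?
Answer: 53972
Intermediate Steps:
U(D, j) = -2 + 201*D (U(D, j) = -2 + (200*D + D) = -2 + 201*D)
U(222, 7) + L = (-2 + 201*222) + 9352 = (-2 + 44622) + 9352 = 44620 + 9352 = 53972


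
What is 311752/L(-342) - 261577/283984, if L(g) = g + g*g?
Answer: 1527024923/871546896 ≈ 1.7521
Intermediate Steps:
L(g) = g + g**2
311752/L(-342) - 261577/283984 = 311752/((-342*(1 - 342))) - 261577/283984 = 311752/((-342*(-341))) - 261577*1/283984 = 311752/116622 - 261577/283984 = 311752*(1/116622) - 261577/283984 = 8204/3069 - 261577/283984 = 1527024923/871546896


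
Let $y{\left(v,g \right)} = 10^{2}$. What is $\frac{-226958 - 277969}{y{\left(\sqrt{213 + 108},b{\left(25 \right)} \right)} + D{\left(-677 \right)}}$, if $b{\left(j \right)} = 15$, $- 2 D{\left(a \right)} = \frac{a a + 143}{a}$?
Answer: $- \frac{341835579}{296936} \approx -1151.2$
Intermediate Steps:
$D{\left(a \right)} = - \frac{143 + a^{2}}{2 a}$ ($D{\left(a \right)} = - \frac{\left(a a + 143\right) \frac{1}{a}}{2} = - \frac{\left(a^{2} + 143\right) \frac{1}{a}}{2} = - \frac{\left(143 + a^{2}\right) \frac{1}{a}}{2} = - \frac{\frac{1}{a} \left(143 + a^{2}\right)}{2} = - \frac{143 + a^{2}}{2 a}$)
$y{\left(v,g \right)} = 100$
$\frac{-226958 - 277969}{y{\left(\sqrt{213 + 108},b{\left(25 \right)} \right)} + D{\left(-677 \right)}} = \frac{-226958 - 277969}{100 + \frac{-143 - \left(-677\right)^{2}}{2 \left(-677\right)}} = - \frac{504927}{100 + \frac{1}{2} \left(- \frac{1}{677}\right) \left(-143 - 458329\right)} = - \frac{504927}{100 + \frac{1}{2} \left(- \frac{1}{677}\right) \left(-458472\right)} = - \frac{504927}{100 + \frac{229236}{677}} = - \frac{504927}{\frac{296936}{677}} = \left(-504927\right) \frac{677}{296936} = - \frac{341835579}{296936}$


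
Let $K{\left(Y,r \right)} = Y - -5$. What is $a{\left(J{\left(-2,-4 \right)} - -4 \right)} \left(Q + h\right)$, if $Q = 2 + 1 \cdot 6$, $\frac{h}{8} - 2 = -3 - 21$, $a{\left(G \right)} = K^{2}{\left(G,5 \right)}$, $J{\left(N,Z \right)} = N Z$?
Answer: $-48552$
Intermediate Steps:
$K{\left(Y,r \right)} = 5 + Y$ ($K{\left(Y,r \right)} = Y + 5 = 5 + Y$)
$a{\left(G \right)} = \left(5 + G\right)^{2}$
$h = -176$ ($h = 16 + 8 \left(-3 - 21\right) = 16 + 8 \left(-24\right) = 16 - 192 = -176$)
$Q = 8$ ($Q = 2 + 6 = 8$)
$a{\left(J{\left(-2,-4 \right)} - -4 \right)} \left(Q + h\right) = \left(5 - -12\right)^{2} \left(8 - 176\right) = \left(5 + \left(8 + 4\right)\right)^{2} \left(-168\right) = \left(5 + 12\right)^{2} \left(-168\right) = 17^{2} \left(-168\right) = 289 \left(-168\right) = -48552$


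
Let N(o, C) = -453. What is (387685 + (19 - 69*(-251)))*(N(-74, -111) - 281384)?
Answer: -114150467251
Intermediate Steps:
(387685 + (19 - 69*(-251)))*(N(-74, -111) - 281384) = (387685 + (19 - 69*(-251)))*(-453 - 281384) = (387685 + (19 + 17319))*(-281837) = (387685 + 17338)*(-281837) = 405023*(-281837) = -114150467251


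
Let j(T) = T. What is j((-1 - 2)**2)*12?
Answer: 108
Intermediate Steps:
j((-1 - 2)**2)*12 = (-1 - 2)**2*12 = (-3)**2*12 = 9*12 = 108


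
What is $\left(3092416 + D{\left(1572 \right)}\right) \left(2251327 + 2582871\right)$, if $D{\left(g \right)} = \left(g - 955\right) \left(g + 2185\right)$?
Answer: $26155355766030$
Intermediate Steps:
$D{\left(g \right)} = \left(-955 + g\right) \left(2185 + g\right)$
$\left(3092416 + D{\left(1572 \right)}\right) \left(2251327 + 2582871\right) = \left(3092416 + \left(-2086675 + 1572^{2} + 1230 \cdot 1572\right)\right) \left(2251327 + 2582871\right) = \left(3092416 + \left(-2086675 + 2471184 + 1933560\right)\right) 4834198 = \left(3092416 + 2318069\right) 4834198 = 5410485 \cdot 4834198 = 26155355766030$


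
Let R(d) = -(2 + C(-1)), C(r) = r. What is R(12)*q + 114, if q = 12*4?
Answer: 66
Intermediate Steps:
q = 48
R(d) = -1 (R(d) = -(2 - 1) = -1*1 = -1)
R(12)*q + 114 = -1*48 + 114 = -48 + 114 = 66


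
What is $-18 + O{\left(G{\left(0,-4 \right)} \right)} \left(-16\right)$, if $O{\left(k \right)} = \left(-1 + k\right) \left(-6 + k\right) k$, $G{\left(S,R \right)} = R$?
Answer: $3182$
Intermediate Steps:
$O{\left(k \right)} = k \left(-1 + k\right) \left(-6 + k\right)$
$-18 + O{\left(G{\left(0,-4 \right)} \right)} \left(-16\right) = -18 + - 4 \left(6 + \left(-4\right)^{2} - -28\right) \left(-16\right) = -18 + - 4 \left(6 + 16 + 28\right) \left(-16\right) = -18 + \left(-4\right) 50 \left(-16\right) = -18 - -3200 = -18 + 3200 = 3182$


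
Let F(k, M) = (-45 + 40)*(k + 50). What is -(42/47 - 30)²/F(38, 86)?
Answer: 233928/121495 ≈ 1.9254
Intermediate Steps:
F(k, M) = -250 - 5*k (F(k, M) = -5*(50 + k) = -250 - 5*k)
-(42/47 - 30)²/F(38, 86) = -(42/47 - 30)²/(-250 - 5*38) = -(42*(1/47) - 30)²/(-250 - 190) = -(42/47 - 30)²/(-440) = -(-1368/47)²*(-1)/440 = -1871424*(-1)/(2209*440) = -1*(-233928/121495) = 233928/121495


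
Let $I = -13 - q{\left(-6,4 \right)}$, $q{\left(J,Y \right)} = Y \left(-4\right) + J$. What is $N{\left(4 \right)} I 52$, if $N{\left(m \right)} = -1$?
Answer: $-468$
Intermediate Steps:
$q{\left(J,Y \right)} = J - 4 Y$ ($q{\left(J,Y \right)} = - 4 Y + J = J - 4 Y$)
$I = 9$ ($I = -13 - \left(-6 - 16\right) = -13 - -22 = -13 + 22 = 9$)
$N{\left(4 \right)} I 52 = \left(-1\right) 9 \cdot 52 = \left(-9\right) 52 = -468$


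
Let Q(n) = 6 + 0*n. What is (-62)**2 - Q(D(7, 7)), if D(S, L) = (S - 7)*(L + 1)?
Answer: 3838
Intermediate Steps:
D(S, L) = (1 + L)*(-7 + S) (D(S, L) = (-7 + S)*(1 + L) = (1 + L)*(-7 + S))
Q(n) = 6 (Q(n) = 6 + 0 = 6)
(-62)**2 - Q(D(7, 7)) = (-62)**2 - 1*6 = 3844 - 6 = 3838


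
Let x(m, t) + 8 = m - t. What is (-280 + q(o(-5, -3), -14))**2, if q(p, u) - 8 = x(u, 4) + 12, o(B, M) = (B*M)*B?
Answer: 81796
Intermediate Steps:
o(B, M) = M*B**2
x(m, t) = -8 + m - t (x(m, t) = -8 + (m - t) = -8 + m - t)
q(p, u) = 8 + u (q(p, u) = 8 + ((-8 + u - 1*4) + 12) = 8 + ((-8 + u - 4) + 12) = 8 + ((-12 + u) + 12) = 8 + u)
(-280 + q(o(-5, -3), -14))**2 = (-280 + (8 - 14))**2 = (-280 - 6)**2 = (-286)**2 = 81796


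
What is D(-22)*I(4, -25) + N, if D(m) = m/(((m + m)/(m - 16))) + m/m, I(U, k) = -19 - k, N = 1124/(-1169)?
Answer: -127376/1169 ≈ -108.96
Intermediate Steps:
N = -1124/1169 (N = 1124*(-1/1169) = -1124/1169 ≈ -0.96151)
D(m) = -7 + m/2 (D(m) = m/(((2*m)/(-16 + m))) + 1 = m/((2*m/(-16 + m))) + 1 = m*((-16 + m)/(2*m)) + 1 = (-8 + m/2) + 1 = -7 + m/2)
D(-22)*I(4, -25) + N = (-7 + (½)*(-22))*(-19 - 1*(-25)) - 1124/1169 = (-7 - 11)*(-19 + 25) - 1124/1169 = -18*6 - 1124/1169 = -108 - 1124/1169 = -127376/1169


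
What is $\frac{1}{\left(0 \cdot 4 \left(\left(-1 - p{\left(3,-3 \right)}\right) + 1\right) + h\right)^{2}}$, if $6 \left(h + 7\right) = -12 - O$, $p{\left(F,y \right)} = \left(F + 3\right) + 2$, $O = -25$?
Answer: $\frac{36}{841} \approx 0.042806$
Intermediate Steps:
$p{\left(F,y \right)} = 5 + F$ ($p{\left(F,y \right)} = \left(3 + F\right) + 2 = 5 + F$)
$h = - \frac{29}{6}$ ($h = -7 + \frac{-12 - -25}{6} = -7 + \frac{-12 + 25}{6} = -7 + \frac{1}{6} \cdot 13 = -7 + \frac{13}{6} = - \frac{29}{6} \approx -4.8333$)
$\frac{1}{\left(0 \cdot 4 \left(\left(-1 - p{\left(3,-3 \right)}\right) + 1\right) + h\right)^{2}} = \frac{1}{\left(0 \cdot 4 \left(\left(-1 - \left(5 + 3\right)\right) + 1\right) - \frac{29}{6}\right)^{2}} = \frac{1}{\left(0 \cdot 4 \left(\left(-1 - 8\right) + 1\right) - \frac{29}{6}\right)^{2}} = \frac{1}{\left(0 \cdot 4 \left(-9 + 1\right) - \frac{29}{6}\right)^{2}} = \frac{1}{\left(0 \cdot 4 \left(-8\right) - \frac{29}{6}\right)^{2}} = \frac{1}{\left(0 \left(-32\right) - \frac{29}{6}\right)^{2}} = \frac{1}{\left(0 - \frac{29}{6}\right)^{2}} = \frac{1}{\left(- \frac{29}{6}\right)^{2}} = \frac{1}{\frac{841}{36}} = \frac{36}{841}$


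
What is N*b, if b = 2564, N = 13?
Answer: 33332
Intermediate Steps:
N*b = 13*2564 = 33332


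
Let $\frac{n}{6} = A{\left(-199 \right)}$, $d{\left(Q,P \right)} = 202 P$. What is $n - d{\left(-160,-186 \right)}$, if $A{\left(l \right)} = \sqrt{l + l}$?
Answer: $37572 + 6 i \sqrt{398} \approx 37572.0 + 119.7 i$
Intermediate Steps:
$A{\left(l \right)} = \sqrt{2} \sqrt{l}$ ($A{\left(l \right)} = \sqrt{2 l} = \sqrt{2} \sqrt{l}$)
$n = 6 i \sqrt{398}$ ($n = 6 \sqrt{2} \sqrt{-199} = 6 \sqrt{2} i \sqrt{199} = 6 i \sqrt{398} \approx 119.7 i$)
$n - d{\left(-160,-186 \right)} = 6 i \sqrt{398} - 202 \left(-186\right) = 6 i \sqrt{398} - -37572 = 6 i \sqrt{398} + 37572 = 37572 + 6 i \sqrt{398}$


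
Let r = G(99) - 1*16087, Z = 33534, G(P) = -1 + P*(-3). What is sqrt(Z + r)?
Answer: sqrt(17149) ≈ 130.95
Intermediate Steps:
G(P) = -1 - 3*P
r = -16385 (r = (-1 - 3*99) - 1*16087 = (-1 - 297) - 16087 = -298 - 16087 = -16385)
sqrt(Z + r) = sqrt(33534 - 16385) = sqrt(17149)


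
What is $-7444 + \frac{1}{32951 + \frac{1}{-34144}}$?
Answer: $- \frac{8375087617548}{1125078943} \approx -7444.0$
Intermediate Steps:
$-7444 + \frac{1}{32951 + \frac{1}{-34144}} = -7444 + \frac{1}{32951 - \frac{1}{34144}} = -7444 + \frac{1}{\frac{1125078943}{34144}} = -7444 + \frac{34144}{1125078943} = - \frac{8375087617548}{1125078943}$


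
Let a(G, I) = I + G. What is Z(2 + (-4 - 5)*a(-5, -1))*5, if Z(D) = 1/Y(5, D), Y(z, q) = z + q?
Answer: 5/61 ≈ 0.081967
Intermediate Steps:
a(G, I) = G + I
Y(z, q) = q + z
Z(D) = 1/(5 + D) (Z(D) = 1/(D + 5) = 1/(5 + D))
Z(2 + (-4 - 5)*a(-5, -1))*5 = 5/(5 + (2 + (-4 - 5)*(-5 - 1))) = 5/(5 + (2 - 9*(-6))) = 5/(5 + (2 + 54)) = 5/(5 + 56) = 5/61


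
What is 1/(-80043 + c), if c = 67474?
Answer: -1/12569 ≈ -7.9561e-5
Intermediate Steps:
1/(-80043 + c) = 1/(-80043 + 67474) = 1/(-12569) = -1/12569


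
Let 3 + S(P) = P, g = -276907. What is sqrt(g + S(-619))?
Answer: I*sqrt(277529) ≈ 526.81*I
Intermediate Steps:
S(P) = -3 + P
sqrt(g + S(-619)) = sqrt(-276907 + (-3 - 619)) = sqrt(-276907 - 622) = sqrt(-277529) = I*sqrt(277529)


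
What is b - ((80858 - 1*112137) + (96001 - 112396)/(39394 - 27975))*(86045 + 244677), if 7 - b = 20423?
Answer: 118130786665408/11419 ≈ 1.0345e+10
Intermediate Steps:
b = -20416 (b = 7 - 1*20423 = 7 - 20423 = -20416)
b - ((80858 - 1*112137) + (96001 - 112396)/(39394 - 27975))*(86045 + 244677) = -20416 - ((80858 - 1*112137) + (96001 - 112396)/(39394 - 27975))*(86045 + 244677) = -20416 - ((80858 - 112137) - 16395/11419)*330722 = -20416 - (-31279 - 16395*1/11419)*330722 = -20416 - (-31279 - 16395/11419)*330722 = -20416 - (-357191296)*330722/11419 = -20416 - 1*(-118131019795712/11419) = -20416 + 118131019795712/11419 = 118130786665408/11419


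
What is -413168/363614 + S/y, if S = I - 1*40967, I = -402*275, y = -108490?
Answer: 5134553059/19724241430 ≈ 0.26032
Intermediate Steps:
I = -110550
S = -151517 (S = -110550 - 1*40967 = -110550 - 40967 = -151517)
-413168/363614 + S/y = -413168/363614 - 151517/(-108490) = -413168*1/363614 - 151517*(-1/108490) = -206584/181807 + 151517/108490 = 5134553059/19724241430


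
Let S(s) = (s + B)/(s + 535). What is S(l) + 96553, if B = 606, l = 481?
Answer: 98098935/1016 ≈ 96554.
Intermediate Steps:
S(s) = (606 + s)/(535 + s) (S(s) = (s + 606)/(s + 535) = (606 + s)/(535 + s))
S(l) + 96553 = (606 + 481)/(535 + 481) + 96553 = 1087/1016 + 96553 = 98098935/1016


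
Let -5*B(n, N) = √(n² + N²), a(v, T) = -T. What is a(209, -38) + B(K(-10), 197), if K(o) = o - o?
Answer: -7/5 ≈ -1.4000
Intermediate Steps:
K(o) = 0
B(n, N) = -√(N² + n²)/5 (B(n, N) = -√(n² + N²)/5 = -√(N² + n²)/5)
a(209, -38) + B(K(-10), 197) = -1*(-38) - √(197² + 0²)/5 = 38 - √(38809 + 0)/5 = 38 - √38809/5 = 38 - ⅕*197 = 38 - 197/5 = -7/5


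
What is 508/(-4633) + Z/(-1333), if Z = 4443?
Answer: -21261583/6175789 ≈ -3.4427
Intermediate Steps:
508/(-4633) + Z/(-1333) = 508/(-4633) + 4443/(-1333) = 508*(-1/4633) + 4443*(-1/1333) = -508/4633 - 4443/1333 = -21261583/6175789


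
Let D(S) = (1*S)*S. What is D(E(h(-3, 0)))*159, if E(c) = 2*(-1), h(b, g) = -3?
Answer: 636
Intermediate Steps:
E(c) = -2
D(S) = S² (D(S) = S*S = S²)
D(E(h(-3, 0)))*159 = (-2)²*159 = 4*159 = 636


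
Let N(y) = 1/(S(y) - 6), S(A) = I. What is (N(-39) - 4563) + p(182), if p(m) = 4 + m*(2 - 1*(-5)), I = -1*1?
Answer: -22996/7 ≈ -3285.1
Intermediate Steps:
I = -1
S(A) = -1
N(y) = -1/7 (N(y) = 1/(-1 - 6) = 1/(-7) = -1/7)
p(m) = 4 + 7*m (p(m) = 4 + m*(2 + 5) = 4 + m*7 = 4 + 7*m)
(N(-39) - 4563) + p(182) = (-1/7 - 4563) + (4 + 7*182) = -31942/7 + (4 + 1274) = -31942/7 + 1278 = -22996/7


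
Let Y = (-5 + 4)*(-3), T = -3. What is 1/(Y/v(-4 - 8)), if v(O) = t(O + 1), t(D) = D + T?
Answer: -14/3 ≈ -4.6667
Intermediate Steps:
Y = 3 (Y = -1*(-3) = 3)
t(D) = -3 + D (t(D) = D - 3 = -3 + D)
v(O) = -2 + O (v(O) = -3 + (O + 1) = -3 + (1 + O) = -2 + O)
1/(Y/v(-4 - 8)) = 1/(3/(-2 + (-4 - 8))) = 1/(3/(-2 - 12)) = 1/(3/(-14)) = 1/(3*(-1/14)) = 1/(-3/14) = -14/3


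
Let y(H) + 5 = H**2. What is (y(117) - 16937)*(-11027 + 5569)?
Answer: 17754874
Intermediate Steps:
y(H) = -5 + H**2
(y(117) - 16937)*(-11027 + 5569) = ((-5 + 117**2) - 16937)*(-11027 + 5569) = ((-5 + 13689) - 16937)*(-5458) = (13684 - 16937)*(-5458) = -3253*(-5458) = 17754874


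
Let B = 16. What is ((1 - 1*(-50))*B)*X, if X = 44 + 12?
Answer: 45696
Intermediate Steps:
X = 56
((1 - 1*(-50))*B)*X = ((1 - 1*(-50))*16)*56 = ((1 + 50)*16)*56 = (51*16)*56 = 816*56 = 45696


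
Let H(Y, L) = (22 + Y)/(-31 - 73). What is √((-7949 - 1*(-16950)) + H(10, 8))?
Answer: 3*√169013/13 ≈ 94.872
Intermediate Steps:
H(Y, L) = -11/52 - Y/104 (H(Y, L) = (22 + Y)/(-104) = (22 + Y)*(-1/104) = -11/52 - Y/104)
√((-7949 - 1*(-16950)) + H(10, 8)) = √((-7949 - 1*(-16950)) + (-11/52 - 1/104*10)) = √((-7949 + 16950) + (-11/52 - 5/52)) = √(9001 - 4/13) = √(117009/13) = 3*√169013/13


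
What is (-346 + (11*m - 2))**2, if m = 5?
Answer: 85849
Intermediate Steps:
(-346 + (11*m - 2))**2 = (-346 + (11*5 - 2))**2 = (-346 + (55 - 2))**2 = (-346 + 53)**2 = (-293)**2 = 85849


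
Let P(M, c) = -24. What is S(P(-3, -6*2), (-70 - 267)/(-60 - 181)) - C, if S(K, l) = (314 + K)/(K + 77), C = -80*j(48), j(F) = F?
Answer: 203810/53 ≈ 3845.5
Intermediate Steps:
C = -3840 (C = -80*48 = -3840)
S(K, l) = (314 + K)/(77 + K)
S(P(-3, -6*2), (-70 - 267)/(-60 - 181)) - C = (314 - 24)/(77 - 24) - 1*(-3840) = 290/53 + 3840 = 203810/53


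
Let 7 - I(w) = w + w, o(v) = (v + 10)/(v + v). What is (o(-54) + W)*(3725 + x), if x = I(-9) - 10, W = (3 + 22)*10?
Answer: 25286140/27 ≈ 9.3652e+5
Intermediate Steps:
o(v) = (10 + v)/(2*v) (o(v) = (10 + v)/((2*v)) = (10 + v)*(1/(2*v)) = (10 + v)/(2*v))
I(w) = 7 - 2*w (I(w) = 7 - (w + w) = 7 - 2*w)
W = 250 (W = 25*10 = 250)
x = 15 (x = (7 - 2*(-9)) - 10 = (7 + 18) - 10 = 25 - 10 = 15)
(o(-54) + W)*(3725 + x) = ((½)*(10 - 54)/(-54) + 250)*(3725 + 15) = ((½)*(-1/54)*(-44) + 250)*3740 = (11/27 + 250)*3740 = (6761/27)*3740 = 25286140/27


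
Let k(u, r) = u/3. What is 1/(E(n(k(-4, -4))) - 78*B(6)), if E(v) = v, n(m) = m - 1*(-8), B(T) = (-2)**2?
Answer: -3/916 ≈ -0.0032751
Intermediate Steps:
B(T) = 4
k(u, r) = u/3 (k(u, r) = u*(1/3) = u/3)
n(m) = 8 + m (n(m) = m + 8 = 8 + m)
1/(E(n(k(-4, -4))) - 78*B(6)) = 1/((8 + (1/3)*(-4)) - 78*4) = 1/((8 - 4/3) - 312) = 1/(20/3 - 312) = 1/(-916/3) = -3/916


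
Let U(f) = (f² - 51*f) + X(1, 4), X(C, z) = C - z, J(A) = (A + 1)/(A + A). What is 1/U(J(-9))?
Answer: -81/2063 ≈ -0.039263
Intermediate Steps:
J(A) = (1 + A)/(2*A) (J(A) = (1 + A)/((2*A)) = (1 + A)*(1/(2*A)) = (1 + A)/(2*A))
U(f) = -3 + f² - 51*f (U(f) = (f² - 51*f) + (1 - 1*4) = (f² - 51*f) + (1 - 4) = (f² - 51*f) - 3 = -3 + f² - 51*f)
1/U(J(-9)) = 1/(-3 + ((½)*(1 - 9)/(-9))² - 51*(1 - 9)/(2*(-9))) = 1/(-3 + ((½)*(-⅑)*(-8))² - 51*(-1)*(-8)/(2*9)) = 1/(-3 + (4/9)² - 51*4/9) = 1/(-3 + 16/81 - 68/3) = 1/(-2063/81) = -81/2063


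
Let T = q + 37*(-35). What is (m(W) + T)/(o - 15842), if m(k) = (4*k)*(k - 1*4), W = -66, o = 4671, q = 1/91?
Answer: -1563836/1016561 ≈ -1.5384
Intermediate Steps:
q = 1/91 ≈ 0.010989
m(k) = 4*k*(-4 + k) (m(k) = (4*k)*(k - 4) = (4*k)*(-4 + k) = 4*k*(-4 + k))
T = -117844/91 (T = 1/91 + 37*(-35) = 1/91 - 1295 = -117844/91 ≈ -1295.0)
(m(W) + T)/(o - 15842) = (4*(-66)*(-4 - 66) - 117844/91)/(4671 - 15842) = (4*(-66)*(-70) - 117844/91)/(-11171) = (18480 - 117844/91)*(-1/11171) = (1563836/91)*(-1/11171) = -1563836/1016561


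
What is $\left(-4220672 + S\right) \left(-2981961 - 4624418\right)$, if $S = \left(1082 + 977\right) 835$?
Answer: $19026649675253$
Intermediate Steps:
$S = 1719265$ ($S = 2059 \cdot 835 = 1719265$)
$\left(-4220672 + S\right) \left(-2981961 - 4624418\right) = \left(-4220672 + 1719265\right) \left(-2981961 - 4624418\right) = \left(-2501407\right) \left(-7606379\right) = 19026649675253$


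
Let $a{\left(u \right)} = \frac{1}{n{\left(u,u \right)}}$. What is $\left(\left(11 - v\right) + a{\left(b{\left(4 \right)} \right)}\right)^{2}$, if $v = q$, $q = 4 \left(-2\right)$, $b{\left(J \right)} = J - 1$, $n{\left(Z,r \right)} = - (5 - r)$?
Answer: $\frac{1369}{4} \approx 342.25$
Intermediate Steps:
$n{\left(Z,r \right)} = -5 + r$
$b{\left(J \right)} = -1 + J$
$q = -8$
$v = -8$
$a{\left(u \right)} = \frac{1}{-5 + u}$
$\left(\left(11 - v\right) + a{\left(b{\left(4 \right)} \right)}\right)^{2} = \left(\left(11 - -8\right) + \frac{1}{-5 + \left(-1 + 4\right)}\right)^{2} = \left(\left(11 + 8\right) + \frac{1}{-5 + 3}\right)^{2} = \left(19 + \frac{1}{-2}\right)^{2} = \left(19 - \frac{1}{2}\right)^{2} = \left(\frac{37}{2}\right)^{2} = \frac{1369}{4}$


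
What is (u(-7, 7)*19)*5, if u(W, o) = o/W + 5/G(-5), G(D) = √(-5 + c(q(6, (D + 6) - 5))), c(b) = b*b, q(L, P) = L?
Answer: -95 + 475*√31/31 ≈ -9.6875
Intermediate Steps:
c(b) = b²
G(D) = √31 (G(D) = √(-5 + 6²) = √(-5 + 36) = √31)
u(W, o) = 5*√31/31 + o/W (u(W, o) = o/W + 5/(√31) = o/W + 5*(√31/31) = o/W + 5*√31/31 = 5*√31/31 + o/W)
(u(-7, 7)*19)*5 = ((5*√31/31 + 7/(-7))*19)*5 = ((5*√31/31 + 7*(-⅐))*19)*5 = ((5*√31/31 - 1)*19)*5 = ((-1 + 5*√31/31)*19)*5 = (-19 + 95*√31/31)*5 = -95 + 475*√31/31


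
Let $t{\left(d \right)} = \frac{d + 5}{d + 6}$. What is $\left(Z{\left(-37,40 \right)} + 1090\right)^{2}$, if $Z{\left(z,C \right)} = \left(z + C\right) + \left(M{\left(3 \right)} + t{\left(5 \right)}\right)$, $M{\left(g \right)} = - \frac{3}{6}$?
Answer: $\frac{578643025}{484} \approx 1.1955 \cdot 10^{6}$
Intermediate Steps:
$M{\left(g \right)} = - \frac{1}{2}$ ($M{\left(g \right)} = \left(-3\right) \frac{1}{6} = - \frac{1}{2}$)
$t{\left(d \right)} = \frac{5 + d}{6 + d}$
$Z{\left(z,C \right)} = \frac{9}{22} + C + z$ ($Z{\left(z,C \right)} = \left(z + C\right) - \left(\frac{1}{2} - \frac{5 + 5}{6 + 5}\right) = \left(C + z\right) - \left(\frac{1}{2} - \frac{1}{11} \cdot 10\right) = \left(C + z\right) + \left(- \frac{1}{2} + \frac{1}{11} \cdot 10\right) = \left(C + z\right) + \left(- \frac{1}{2} + \frac{10}{11}\right) = \left(C + z\right) + \frac{9}{22} = \frac{9}{22} + C + z$)
$\left(Z{\left(-37,40 \right)} + 1090\right)^{2} = \left(\left(\frac{9}{22} + 40 - 37\right) + 1090\right)^{2} = \left(\frac{75}{22} + 1090\right)^{2} = \left(\frac{24055}{22}\right)^{2} = \frac{578643025}{484}$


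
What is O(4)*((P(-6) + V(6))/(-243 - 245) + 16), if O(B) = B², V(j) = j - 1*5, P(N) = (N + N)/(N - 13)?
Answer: 296642/1159 ≈ 255.95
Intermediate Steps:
P(N) = 2*N/(-13 + N) (P(N) = (2*N)/(-13 + N) = 2*N/(-13 + N))
V(j) = -5 + j (V(j) = j - 5 = -5 + j)
O(4)*((P(-6) + V(6))/(-243 - 245) + 16) = 4²*((2*(-6)/(-13 - 6) + (-5 + 6))/(-243 - 245) + 16) = 16*((2*(-6)/(-19) + 1)/(-488) + 16) = 16*((2*(-6)*(-1/19) + 1)*(-1/488) + 16) = 16*((12/19 + 1)*(-1/488) + 16) = 16*((31/19)*(-1/488) + 16) = 16*(-31/9272 + 16) = 16*(148321/9272) = 296642/1159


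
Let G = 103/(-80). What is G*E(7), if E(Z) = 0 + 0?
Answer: 0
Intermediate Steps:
E(Z) = 0
G = -103/80 (G = 103*(-1/80) = -103/80 ≈ -1.2875)
G*E(7) = -103/80*0 = 0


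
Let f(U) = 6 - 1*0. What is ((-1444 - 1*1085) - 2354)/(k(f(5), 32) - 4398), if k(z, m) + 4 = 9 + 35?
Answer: 4883/4358 ≈ 1.1205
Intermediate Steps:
f(U) = 6 (f(U) = 6 + 0 = 6)
k(z, m) = 40 (k(z, m) = -4 + (9 + 35) = -4 + 44 = 40)
((-1444 - 1*1085) - 2354)/(k(f(5), 32) - 4398) = ((-1444 - 1*1085) - 2354)/(40 - 4398) = ((-1444 - 1085) - 2354)/(-4358) = (-2529 - 2354)*(-1/4358) = -4883*(-1/4358) = 4883/4358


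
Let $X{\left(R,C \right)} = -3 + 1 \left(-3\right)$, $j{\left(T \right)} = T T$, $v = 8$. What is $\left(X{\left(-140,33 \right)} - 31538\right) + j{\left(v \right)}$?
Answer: $-31480$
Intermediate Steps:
$j{\left(T \right)} = T^{2}$
$X{\left(R,C \right)} = -6$ ($X{\left(R,C \right)} = -3 - 3 = -6$)
$\left(X{\left(-140,33 \right)} - 31538\right) + j{\left(v \right)} = \left(-6 - 31538\right) + 8^{2} = -31544 + 64 = -31480$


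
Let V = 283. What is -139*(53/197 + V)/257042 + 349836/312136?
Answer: 1911697324531/1975714519658 ≈ 0.96760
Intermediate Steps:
-139*(53/197 + V)/257042 + 349836/312136 = -139*(53/197 + 283)/257042 + 349836/312136 = -139*(53*(1/197) + 283)*(1/257042) + 349836*(1/312136) = -139*(53/197 + 283)*(1/257042) + 87459/78034 = -139*55804/197*(1/257042) + 87459/78034 = -7756756/197*1/257042 + 87459/78034 = -3878378/25318637 + 87459/78034 = 1911697324531/1975714519658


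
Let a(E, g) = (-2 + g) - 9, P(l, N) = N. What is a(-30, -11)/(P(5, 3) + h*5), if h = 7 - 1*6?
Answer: -11/4 ≈ -2.7500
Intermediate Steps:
h = 1 (h = 7 - 6 = 1)
a(E, g) = -11 + g
a(-30, -11)/(P(5, 3) + h*5) = (-11 - 11)/(3 + 1*5) = -22/(3 + 5) = -22/8 = -22*⅛ = -11/4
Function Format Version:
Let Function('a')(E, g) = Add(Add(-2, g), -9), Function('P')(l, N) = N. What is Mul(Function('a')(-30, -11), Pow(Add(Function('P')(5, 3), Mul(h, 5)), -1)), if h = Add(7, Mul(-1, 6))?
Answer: Rational(-11, 4) ≈ -2.7500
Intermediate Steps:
h = 1 (h = Add(7, -6) = 1)
Function('a')(E, g) = Add(-11, g)
Mul(Function('a')(-30, -11), Pow(Add(Function('P')(5, 3), Mul(h, 5)), -1)) = Mul(Add(-11, -11), Pow(Add(3, Mul(1, 5)), -1)) = Mul(-22, Pow(Add(3, 5), -1)) = Mul(-22, Pow(8, -1)) = Mul(-22, Rational(1, 8)) = Rational(-11, 4)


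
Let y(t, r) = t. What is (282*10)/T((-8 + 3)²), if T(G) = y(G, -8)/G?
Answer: 2820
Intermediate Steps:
T(G) = 1 (T(G) = G/G = 1)
(282*10)/T((-8 + 3)²) = (282*10)/1 = 2820*1 = 2820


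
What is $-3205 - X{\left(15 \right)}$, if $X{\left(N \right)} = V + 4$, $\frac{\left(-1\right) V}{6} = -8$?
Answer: $-3257$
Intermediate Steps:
$V = 48$ ($V = \left(-6\right) \left(-8\right) = 48$)
$X{\left(N \right)} = 52$ ($X{\left(N \right)} = 48 + 4 = 52$)
$-3205 - X{\left(15 \right)} = -3205 - 52 = -3257$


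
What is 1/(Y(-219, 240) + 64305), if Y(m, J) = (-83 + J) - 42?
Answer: 1/64420 ≈ 1.5523e-5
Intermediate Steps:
Y(m, J) = -125 + J
1/(Y(-219, 240) + 64305) = 1/((-125 + 240) + 64305) = 1/(115 + 64305) = 1/64420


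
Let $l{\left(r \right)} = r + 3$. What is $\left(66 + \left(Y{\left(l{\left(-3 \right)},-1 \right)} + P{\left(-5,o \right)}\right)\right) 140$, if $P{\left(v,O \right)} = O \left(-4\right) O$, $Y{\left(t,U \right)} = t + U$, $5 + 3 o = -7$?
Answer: $140$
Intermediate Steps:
$o = -4$ ($o = - \frac{5}{3} + \frac{1}{3} \left(-7\right) = - \frac{5}{3} - \frac{7}{3} = -4$)
$l{\left(r \right)} = 3 + r$
$Y{\left(t,U \right)} = U + t$
$P{\left(v,O \right)} = - 4 O^{2}$ ($P{\left(v,O \right)} = - 4 O O = - 4 O^{2}$)
$\left(66 + \left(Y{\left(l{\left(-3 \right)},-1 \right)} + P{\left(-5,o \right)}\right)\right) 140 = \left(66 + \left(\left(-1 + \left(3 - 3\right)\right) - 4 \left(-4\right)^{2}\right)\right) 140 = \left(66 + \left(\left(-1 + 0\right) - 64\right)\right) 140 = \left(66 - 65\right) 140 = 1 \cdot 140 = 140$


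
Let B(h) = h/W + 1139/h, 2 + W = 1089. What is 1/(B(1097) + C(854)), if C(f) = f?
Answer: 1192439/1020784408 ≈ 0.0011682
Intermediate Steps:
W = 1087 (W = -2 + 1089 = 1087)
B(h) = 1139/h + h/1087 (B(h) = h/1087 + 1139/h = 1139/h + h/1087)
1/(B(1097) + C(854)) = 1/((1139/1097 + (1/1087)*1097) + 854) = 1/((1139*(1/1097) + 1097/1087) + 854) = 1/((1139/1097 + 1097/1087) + 854) = 1/(2441502/1192439 + 854) = 1/(1020784408/1192439) = 1192439/1020784408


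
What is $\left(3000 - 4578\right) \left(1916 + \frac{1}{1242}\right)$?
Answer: $- \frac{625853999}{207} \approx -3.0234 \cdot 10^{6}$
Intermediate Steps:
$\left(3000 - 4578\right) \left(1916 + \frac{1}{1242}\right) = - 1578 \left(1916 + \frac{1}{1242}\right) = \left(-1578\right) \frac{2379673}{1242} = - \frac{625853999}{207}$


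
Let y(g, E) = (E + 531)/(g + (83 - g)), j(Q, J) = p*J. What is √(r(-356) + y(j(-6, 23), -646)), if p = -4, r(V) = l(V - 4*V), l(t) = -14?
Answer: I*√105991/83 ≈ 3.9224*I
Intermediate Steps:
r(V) = -14
j(Q, J) = -4*J
y(g, E) = 531/83 + E/83 (y(g, E) = (531 + E)/83 = (531 + E)*(1/83) = 531/83 + E/83)
√(r(-356) + y(j(-6, 23), -646)) = √(-14 + (531/83 + (1/83)*(-646))) = √(-14 + (531/83 - 646/83)) = √(-14 - 115/83) = √(-1277/83) = I*√105991/83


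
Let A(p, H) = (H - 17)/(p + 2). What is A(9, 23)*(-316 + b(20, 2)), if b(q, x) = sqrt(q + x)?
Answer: -1896/11 + 6*sqrt(22)/11 ≈ -169.81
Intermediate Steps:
A(p, H) = (-17 + H)/(2 + p)
A(9, 23)*(-316 + b(20, 2)) = ((-17 + 23)/(2 + 9))*(-316 + sqrt(20 + 2)) = (6/11)*(-316 + sqrt(22)) = ((1/11)*6)*(-316 + sqrt(22)) = 6*(-316 + sqrt(22))/11 = -1896/11 + 6*sqrt(22)/11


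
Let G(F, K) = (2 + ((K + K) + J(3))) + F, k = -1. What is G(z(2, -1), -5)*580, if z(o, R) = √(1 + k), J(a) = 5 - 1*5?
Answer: -4640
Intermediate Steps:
J(a) = 0 (J(a) = 5 - 5 = 0)
z(o, R) = 0 (z(o, R) = √(1 - 1) = √0 = 0)
G(F, K) = 2 + F + 2*K (G(F, K) = (2 + ((K + K) + 0)) + F = (2 + (2*K + 0)) + F = (2 + 2*K) + F = 2 + F + 2*K)
G(z(2, -1), -5)*580 = (2 + 0 + 2*(-5))*580 = (2 + 0 - 10)*580 = -8*580 = -4640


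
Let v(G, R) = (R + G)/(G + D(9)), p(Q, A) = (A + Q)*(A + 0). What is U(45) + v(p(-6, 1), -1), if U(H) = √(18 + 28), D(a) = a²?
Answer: -3/38 + √46 ≈ 6.7034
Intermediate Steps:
p(Q, A) = A*(A + Q) (p(Q, A) = (A + Q)*A = A*(A + Q))
v(G, R) = (G + R)/(81 + G) (v(G, R) = (R + G)/(G + 9²) = (G + R)/(G + 81) = (G + R)/(81 + G))
U(H) = √46
U(45) + v(p(-6, 1), -1) = √46 + (1*(1 - 6) - 1)/(81 + 1*(1 - 6)) = √46 + (1*(-5) - 1)/(81 + 1*(-5)) = √46 + (-5 - 1)/(81 - 5) = √46 - 6/76 = √46 + (1/76)*(-6) = √46 - 3/38 = -3/38 + √46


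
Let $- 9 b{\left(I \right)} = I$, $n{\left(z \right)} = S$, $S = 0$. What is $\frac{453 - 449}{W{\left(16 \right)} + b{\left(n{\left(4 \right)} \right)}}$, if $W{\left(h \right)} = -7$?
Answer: $- \frac{4}{7} \approx -0.57143$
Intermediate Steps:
$n{\left(z \right)} = 0$
$b{\left(I \right)} = - \frac{I}{9}$
$\frac{453 - 449}{W{\left(16 \right)} + b{\left(n{\left(4 \right)} \right)}} = \frac{453 - 449}{-7 - 0} = \frac{4}{-7 + 0} = \frac{4}{-7} = 4 \left(- \frac{1}{7}\right) = - \frac{4}{7}$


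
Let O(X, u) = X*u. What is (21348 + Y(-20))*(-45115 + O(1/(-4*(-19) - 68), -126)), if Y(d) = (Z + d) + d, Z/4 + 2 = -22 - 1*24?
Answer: -952980917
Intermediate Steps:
Z = -192 (Z = -8 + 4*(-22 - 1*24) = -8 + 4*(-22 - 24) = -8 + 4*(-46) = -8 - 184 = -192)
Y(d) = -192 + 2*d (Y(d) = (-192 + d) + d = -192 + 2*d)
(21348 + Y(-20))*(-45115 + O(1/(-4*(-19) - 68), -126)) = (21348 + (-192 + 2*(-20)))*(-45115 - 126/(-4*(-19) - 68)) = (21348 + (-192 - 40))*(-45115 - 126/(76 - 68)) = (21348 - 232)*(-45115 - 126/8) = 21116*(-45115 + (⅛)*(-126)) = 21116*(-45115 - 63/4) = 21116*(-180523/4) = -952980917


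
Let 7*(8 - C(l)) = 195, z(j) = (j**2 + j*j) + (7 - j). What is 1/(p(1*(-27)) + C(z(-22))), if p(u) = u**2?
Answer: 7/4964 ≈ 0.0014102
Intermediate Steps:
z(j) = 7 - j + 2*j**2 (z(j) = (j**2 + j**2) + (7 - j) = 2*j**2 + (7 - j) = 7 - j + 2*j**2)
C(l) = -139/7 (C(l) = 8 - 1/7*195 = 8 - 195/7 = -139/7)
1/(p(1*(-27)) + C(z(-22))) = 1/((1*(-27))**2 - 139/7) = 1/((-27)**2 - 139/7) = 1/(729 - 139/7) = 1/(4964/7) = 7/4964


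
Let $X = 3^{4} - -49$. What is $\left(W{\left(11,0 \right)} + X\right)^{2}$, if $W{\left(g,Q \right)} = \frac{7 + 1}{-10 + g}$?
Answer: $19044$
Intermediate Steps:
$W{\left(g,Q \right)} = \frac{8}{-10 + g}$
$X = 130$ ($X = 81 + 49 = 130$)
$\left(W{\left(11,0 \right)} + X\right)^{2} = \left(\frac{8}{-10 + 11} + 130\right)^{2} = \left(\frac{8}{1} + 130\right)^{2} = \left(8 \cdot 1 + 130\right)^{2} = \left(8 + 130\right)^{2} = 138^{2} = 19044$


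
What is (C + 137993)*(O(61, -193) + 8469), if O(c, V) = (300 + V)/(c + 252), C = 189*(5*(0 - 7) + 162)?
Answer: 429435844384/313 ≈ 1.3720e+9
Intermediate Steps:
C = 24003 (C = 189*(5*(-7) + 162) = 189*(-35 + 162) = 189*127 = 24003)
O(c, V) = (300 + V)/(252 + c)
(C + 137993)*(O(61, -193) + 8469) = (24003 + 137993)*((300 - 193)/(252 + 61) + 8469) = 161996*(107/313 + 8469) = 161996*(2650904/313) = 429435844384/313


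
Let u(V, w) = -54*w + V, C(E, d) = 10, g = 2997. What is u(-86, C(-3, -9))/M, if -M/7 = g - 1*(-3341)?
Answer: 313/22183 ≈ 0.014110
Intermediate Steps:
u(V, w) = V - 54*w
M = -44366 (M = -7*(2997 - 1*(-3341)) = -7*(2997 + 3341) = -7*6338 = -44366)
u(-86, C(-3, -9))/M = (-86 - 54*10)/(-44366) = (-86 - 540)*(-1/44366) = -626*(-1/44366) = 313/22183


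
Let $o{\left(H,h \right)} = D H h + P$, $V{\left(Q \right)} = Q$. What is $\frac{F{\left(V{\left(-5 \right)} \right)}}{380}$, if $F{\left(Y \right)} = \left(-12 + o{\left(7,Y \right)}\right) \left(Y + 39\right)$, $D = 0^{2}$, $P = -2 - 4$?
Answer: $- \frac{153}{95} \approx -1.6105$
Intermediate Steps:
$P = -6$
$D = 0$
$o{\left(H,h \right)} = -6$ ($o{\left(H,h \right)} = 0 H h - 6 = 0 h - 6 = 0 - 6 = -6$)
$F{\left(Y \right)} = -702 - 18 Y$ ($F{\left(Y \right)} = \left(-12 - 6\right) \left(Y + 39\right) = - 18 \left(39 + Y\right) = -702 - 18 Y$)
$\frac{F{\left(V{\left(-5 \right)} \right)}}{380} = \frac{-702 - -90}{380} = \left(-702 + 90\right) \frac{1}{380} = \left(-612\right) \frac{1}{380} = - \frac{153}{95}$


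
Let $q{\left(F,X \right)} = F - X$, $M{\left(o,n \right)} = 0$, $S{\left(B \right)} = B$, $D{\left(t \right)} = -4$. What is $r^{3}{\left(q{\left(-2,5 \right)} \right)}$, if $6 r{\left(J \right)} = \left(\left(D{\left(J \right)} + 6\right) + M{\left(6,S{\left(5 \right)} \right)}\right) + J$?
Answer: $- \frac{125}{216} \approx -0.5787$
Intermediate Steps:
$r{\left(J \right)} = \frac{1}{3} + \frac{J}{6}$ ($r{\left(J \right)} = \frac{\left(\left(-4 + 6\right) + 0\right) + J}{6} = \frac{\left(2 + 0\right) + J}{6} = \frac{2 + J}{6} = \frac{1}{3} + \frac{J}{6}$)
$r^{3}{\left(q{\left(-2,5 \right)} \right)} = \left(\frac{1}{3} + \frac{-2 - 5}{6}\right)^{3} = \left(\frac{1}{3} + \frac{1}{6} \left(-7\right)\right)^{3} = \left(\frac{1}{3} - \frac{7}{6}\right)^{3} = \left(- \frac{5}{6}\right)^{3} = - \frac{125}{216}$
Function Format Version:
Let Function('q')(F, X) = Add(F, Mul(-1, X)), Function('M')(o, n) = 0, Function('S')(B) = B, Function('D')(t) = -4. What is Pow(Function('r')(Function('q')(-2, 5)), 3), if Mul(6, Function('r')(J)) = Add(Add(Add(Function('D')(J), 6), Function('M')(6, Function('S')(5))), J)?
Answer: Rational(-125, 216) ≈ -0.57870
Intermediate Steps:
Function('r')(J) = Add(Rational(1, 3), Mul(Rational(1, 6), J)) (Function('r')(J) = Mul(Rational(1, 6), Add(Add(Add(-4, 6), 0), J)) = Mul(Rational(1, 6), Add(Add(2, 0), J)) = Mul(Rational(1, 6), Add(2, J)) = Add(Rational(1, 3), Mul(Rational(1, 6), J)))
Pow(Function('r')(Function('q')(-2, 5)), 3) = Pow(Add(Rational(1, 3), Mul(Rational(1, 6), Add(-2, Mul(-1, 5)))), 3) = Pow(Add(Rational(1, 3), Mul(Rational(1, 6), Add(-2, -5))), 3) = Pow(Add(Rational(1, 3), Mul(Rational(1, 6), -7)), 3) = Pow(Add(Rational(1, 3), Rational(-7, 6)), 3) = Pow(Rational(-5, 6), 3) = Rational(-125, 216)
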